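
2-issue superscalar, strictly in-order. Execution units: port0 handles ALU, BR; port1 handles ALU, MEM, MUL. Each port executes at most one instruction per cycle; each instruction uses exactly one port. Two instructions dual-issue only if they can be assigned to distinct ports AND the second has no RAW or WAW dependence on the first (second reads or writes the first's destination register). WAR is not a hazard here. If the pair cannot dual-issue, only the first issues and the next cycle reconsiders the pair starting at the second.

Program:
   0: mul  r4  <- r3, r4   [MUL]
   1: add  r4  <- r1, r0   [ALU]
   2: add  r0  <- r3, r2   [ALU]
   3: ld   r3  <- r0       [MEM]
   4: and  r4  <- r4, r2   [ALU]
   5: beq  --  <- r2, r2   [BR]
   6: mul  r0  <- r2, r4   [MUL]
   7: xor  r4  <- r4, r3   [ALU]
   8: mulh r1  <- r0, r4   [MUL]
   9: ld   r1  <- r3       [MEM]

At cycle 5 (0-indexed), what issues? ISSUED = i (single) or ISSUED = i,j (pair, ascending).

ISSUED = 8

t=0 i0:mul.MUL ; WAW r4
t=1 i1&i2:add.ALU/add.ALU ; dual
t=2 i3&i4:ld.MEM/and.ALU ; dual
t=3 i5&i6:beq.BR/mul.MUL ; dual
t=4 i7:xor.ALU ; RAW r4
t=5 i8:mulh.MUL ; no-port MUL/MEM
t=6 i9:ld.MEM ; tail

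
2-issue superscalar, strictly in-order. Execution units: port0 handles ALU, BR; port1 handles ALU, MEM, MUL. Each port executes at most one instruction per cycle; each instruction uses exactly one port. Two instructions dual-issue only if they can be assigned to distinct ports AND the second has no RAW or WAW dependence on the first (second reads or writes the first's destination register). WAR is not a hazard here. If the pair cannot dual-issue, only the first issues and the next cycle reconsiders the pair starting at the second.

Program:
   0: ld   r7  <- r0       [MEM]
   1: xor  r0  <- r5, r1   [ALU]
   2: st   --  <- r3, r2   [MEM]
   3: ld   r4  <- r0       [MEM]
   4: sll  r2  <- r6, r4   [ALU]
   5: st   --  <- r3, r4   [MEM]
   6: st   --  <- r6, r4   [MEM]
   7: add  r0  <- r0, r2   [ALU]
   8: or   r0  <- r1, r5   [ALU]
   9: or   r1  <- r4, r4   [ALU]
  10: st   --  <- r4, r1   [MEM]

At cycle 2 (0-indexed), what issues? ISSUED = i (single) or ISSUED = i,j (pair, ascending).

c0: i0&i1 ld+xor  2-wide
c1: i2 st  no-port MEM/MEM
c2: i3 ld  RAW r4
c3: i4&i5 sll+st  2-wide
c4: i6&i7 st+add  2-wide
c5: i8&i9 or+or  2-wide
c6: i10 st  tail

ISSUED = 3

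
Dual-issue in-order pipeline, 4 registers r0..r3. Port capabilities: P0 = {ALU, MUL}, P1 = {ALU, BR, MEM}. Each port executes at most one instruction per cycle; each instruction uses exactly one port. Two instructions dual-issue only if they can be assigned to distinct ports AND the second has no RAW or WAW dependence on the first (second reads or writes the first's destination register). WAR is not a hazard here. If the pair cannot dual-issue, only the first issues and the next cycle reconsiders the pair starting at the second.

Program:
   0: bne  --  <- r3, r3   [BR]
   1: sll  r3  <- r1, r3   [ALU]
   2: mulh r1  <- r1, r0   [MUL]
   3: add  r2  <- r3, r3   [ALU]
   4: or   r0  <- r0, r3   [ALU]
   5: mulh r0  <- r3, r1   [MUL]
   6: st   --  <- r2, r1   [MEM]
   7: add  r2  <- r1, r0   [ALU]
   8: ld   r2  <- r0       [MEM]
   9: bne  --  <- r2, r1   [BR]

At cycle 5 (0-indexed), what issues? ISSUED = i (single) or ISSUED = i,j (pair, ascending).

ISSUED = 8

c0: i0/i1 bne.BR;sll.ALU  pair
c1: i2/i3 mulh.MUL;add.ALU  pair
c2: i4 or.ALU  WAW r0
c3: i5/i6 mulh.MUL;st.MEM  pair
c4: i7 add.ALU  WAW r2
c5: i8 ld.MEM  no-port MEM/BR
c6: i9 bne.BR  tail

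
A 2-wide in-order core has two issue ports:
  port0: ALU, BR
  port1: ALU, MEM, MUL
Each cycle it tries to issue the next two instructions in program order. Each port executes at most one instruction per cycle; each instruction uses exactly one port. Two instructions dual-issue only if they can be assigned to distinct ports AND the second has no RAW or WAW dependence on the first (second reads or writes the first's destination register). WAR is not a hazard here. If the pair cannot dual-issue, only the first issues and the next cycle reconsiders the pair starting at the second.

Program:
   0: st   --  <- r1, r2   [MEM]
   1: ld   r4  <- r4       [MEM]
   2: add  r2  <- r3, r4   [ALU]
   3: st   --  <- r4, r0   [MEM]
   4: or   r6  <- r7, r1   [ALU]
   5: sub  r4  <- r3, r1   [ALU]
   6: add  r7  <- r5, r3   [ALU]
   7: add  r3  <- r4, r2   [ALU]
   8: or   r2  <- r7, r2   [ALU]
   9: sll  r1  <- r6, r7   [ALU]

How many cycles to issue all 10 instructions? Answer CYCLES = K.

CYCLES = 6

t=0 i0:st ; no-port MEM/MEM
t=1 i1:ld ; RAW r4
t=2 i2/i3:add+st ; pair
t=3 i4/i5:or+sub ; pair
t=4 i6/i7:add+add ; pair
t=5 i8/i9:or+sll ; pair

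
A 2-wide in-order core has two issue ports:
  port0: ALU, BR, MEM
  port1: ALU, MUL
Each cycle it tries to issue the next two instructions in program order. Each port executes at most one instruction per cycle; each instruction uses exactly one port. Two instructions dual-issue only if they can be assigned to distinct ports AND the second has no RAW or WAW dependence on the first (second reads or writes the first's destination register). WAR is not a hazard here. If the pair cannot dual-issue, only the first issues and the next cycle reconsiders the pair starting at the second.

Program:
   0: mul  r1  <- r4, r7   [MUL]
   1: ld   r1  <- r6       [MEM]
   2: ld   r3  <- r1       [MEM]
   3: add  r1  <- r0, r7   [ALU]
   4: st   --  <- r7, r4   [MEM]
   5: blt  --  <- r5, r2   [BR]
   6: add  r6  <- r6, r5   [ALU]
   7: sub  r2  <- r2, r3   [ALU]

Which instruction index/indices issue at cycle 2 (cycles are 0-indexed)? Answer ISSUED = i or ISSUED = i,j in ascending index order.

ISSUED = 2,3

  cy0 -> i0 (mul.MUL) WAW r1
  cy1 -> i1 (ld.MEM) no-port MEM/MEM
  cy2 -> i2&i3 (ld.MEM add.ALU) pair
  cy3 -> i4 (st.MEM) no-port MEM/BR
  cy4 -> i5&i6 (blt.BR add.ALU) pair
  cy5 -> i7 (sub.ALU) tail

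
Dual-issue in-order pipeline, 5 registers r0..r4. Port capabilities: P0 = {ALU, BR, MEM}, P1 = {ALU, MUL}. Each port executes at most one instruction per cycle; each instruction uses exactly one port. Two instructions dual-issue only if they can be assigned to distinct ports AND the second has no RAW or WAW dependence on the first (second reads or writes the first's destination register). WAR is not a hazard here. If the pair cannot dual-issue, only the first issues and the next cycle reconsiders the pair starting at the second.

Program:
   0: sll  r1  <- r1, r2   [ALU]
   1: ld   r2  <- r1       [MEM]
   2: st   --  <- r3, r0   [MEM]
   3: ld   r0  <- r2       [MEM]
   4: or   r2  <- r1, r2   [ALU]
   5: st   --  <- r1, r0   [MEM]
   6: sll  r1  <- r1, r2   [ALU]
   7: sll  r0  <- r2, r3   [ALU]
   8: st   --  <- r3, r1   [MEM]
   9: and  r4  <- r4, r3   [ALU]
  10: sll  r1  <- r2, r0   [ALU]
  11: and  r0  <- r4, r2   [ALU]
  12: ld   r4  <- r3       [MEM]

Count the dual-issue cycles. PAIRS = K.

PAIRS = 5

c0: i0 sll  RAW r1
c1: i1 ld  no-port MEM/MEM
c2: i2 st  no-port MEM/MEM
c3: i3&i4 ld;or  2-wide
c4: i5&i6 st;sll  2-wide
c5: i7&i8 sll;st  2-wide
c6: i9&i10 and;sll  2-wide
c7: i11&i12 and;ld  2-wide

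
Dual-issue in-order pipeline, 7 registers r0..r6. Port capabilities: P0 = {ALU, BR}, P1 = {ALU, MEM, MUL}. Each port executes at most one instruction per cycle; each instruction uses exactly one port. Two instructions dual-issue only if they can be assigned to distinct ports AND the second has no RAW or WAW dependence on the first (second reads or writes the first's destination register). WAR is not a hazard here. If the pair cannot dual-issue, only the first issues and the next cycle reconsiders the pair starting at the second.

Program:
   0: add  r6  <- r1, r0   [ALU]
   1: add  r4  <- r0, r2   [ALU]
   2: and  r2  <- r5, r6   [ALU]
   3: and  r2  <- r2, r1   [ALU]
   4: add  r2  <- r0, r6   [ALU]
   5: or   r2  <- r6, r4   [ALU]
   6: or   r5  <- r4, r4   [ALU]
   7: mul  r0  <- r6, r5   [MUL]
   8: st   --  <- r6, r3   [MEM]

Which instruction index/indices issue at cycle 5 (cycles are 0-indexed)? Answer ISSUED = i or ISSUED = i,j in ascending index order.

t=0 i0&i1:add;add ; 2-wide
t=1 i2:and ; RAW+WAW r2
t=2 i3:and ; WAW r2
t=3 i4:add ; WAW r2
t=4 i5&i6:or;or ; 2-wide
t=5 i7:mul ; no-port MUL/MEM
t=6 i8:st ; tail

ISSUED = 7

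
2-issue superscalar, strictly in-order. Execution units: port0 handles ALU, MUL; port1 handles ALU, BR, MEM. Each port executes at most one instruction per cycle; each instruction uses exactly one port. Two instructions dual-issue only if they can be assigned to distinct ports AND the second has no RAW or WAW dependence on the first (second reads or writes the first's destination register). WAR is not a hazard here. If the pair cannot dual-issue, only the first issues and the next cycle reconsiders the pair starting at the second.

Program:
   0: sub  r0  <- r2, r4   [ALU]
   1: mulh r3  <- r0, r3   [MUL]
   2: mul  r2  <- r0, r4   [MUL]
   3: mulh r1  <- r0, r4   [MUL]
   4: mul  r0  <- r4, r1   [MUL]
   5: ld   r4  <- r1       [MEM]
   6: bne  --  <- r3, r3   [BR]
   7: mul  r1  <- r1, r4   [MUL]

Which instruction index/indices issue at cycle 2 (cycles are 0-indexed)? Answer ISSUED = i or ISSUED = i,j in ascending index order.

[0] i0  sub  -- RAW r0
[1] i1  mulh  -- no-port MUL/MUL
[2] i2  mul  -- no-port MUL/MUL
[3] i3  mulh  -- no-port MUL/MUL
[4] i4,i5  mul;ld  -- 2-wide
[5] i6,i7  bne;mul  -- 2-wide

ISSUED = 2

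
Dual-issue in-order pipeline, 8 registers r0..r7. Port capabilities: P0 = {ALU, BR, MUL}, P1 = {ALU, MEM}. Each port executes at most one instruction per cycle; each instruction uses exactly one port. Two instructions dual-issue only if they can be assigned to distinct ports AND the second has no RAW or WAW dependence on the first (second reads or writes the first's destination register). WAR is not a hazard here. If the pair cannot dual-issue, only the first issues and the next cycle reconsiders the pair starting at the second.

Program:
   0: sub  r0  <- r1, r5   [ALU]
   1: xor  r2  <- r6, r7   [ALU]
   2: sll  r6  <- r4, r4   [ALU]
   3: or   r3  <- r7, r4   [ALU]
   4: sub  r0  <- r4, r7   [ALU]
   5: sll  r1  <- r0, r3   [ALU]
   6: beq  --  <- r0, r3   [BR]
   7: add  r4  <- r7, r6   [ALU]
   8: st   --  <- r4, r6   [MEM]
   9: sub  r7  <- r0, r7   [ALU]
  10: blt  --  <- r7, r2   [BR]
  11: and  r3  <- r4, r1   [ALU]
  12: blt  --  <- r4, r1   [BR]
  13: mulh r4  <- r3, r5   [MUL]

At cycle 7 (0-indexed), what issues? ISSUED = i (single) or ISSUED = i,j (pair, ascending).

0. sub.ALU xor.ALU @i0/i1  | dual
1. sll.ALU or.ALU @i2/i3  | dual
2. sub.ALU @i4  | RAW r0
3. sll.ALU beq.BR @i5/i6  | dual
4. add.ALU @i7  | RAW r4
5. st.MEM sub.ALU @i8/i9  | dual
6. blt.BR and.ALU @i10/i11  | dual
7. blt.BR @i12  | no-port BR/MUL
8. mulh.MUL @i13  | tail

ISSUED = 12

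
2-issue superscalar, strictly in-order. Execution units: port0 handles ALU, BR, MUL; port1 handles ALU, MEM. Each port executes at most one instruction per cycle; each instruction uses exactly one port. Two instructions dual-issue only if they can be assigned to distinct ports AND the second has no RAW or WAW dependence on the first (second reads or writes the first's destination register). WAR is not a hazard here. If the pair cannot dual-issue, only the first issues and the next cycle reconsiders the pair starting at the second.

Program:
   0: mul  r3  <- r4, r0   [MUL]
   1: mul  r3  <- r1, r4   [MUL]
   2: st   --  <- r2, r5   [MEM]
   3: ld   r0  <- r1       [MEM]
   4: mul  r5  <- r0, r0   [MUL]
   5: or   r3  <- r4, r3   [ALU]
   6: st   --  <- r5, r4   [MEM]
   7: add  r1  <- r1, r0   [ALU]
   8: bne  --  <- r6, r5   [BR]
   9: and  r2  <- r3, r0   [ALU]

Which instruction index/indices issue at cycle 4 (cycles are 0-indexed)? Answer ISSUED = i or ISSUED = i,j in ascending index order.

ISSUED = 6,7

[0] i0  mul  -- no-port MUL/MUL
[1] i1&i2  mul st  -- pair
[2] i3  ld  -- RAW r0
[3] i4&i5  mul or  -- pair
[4] i6&i7  st add  -- pair
[5] i8&i9  bne and  -- pair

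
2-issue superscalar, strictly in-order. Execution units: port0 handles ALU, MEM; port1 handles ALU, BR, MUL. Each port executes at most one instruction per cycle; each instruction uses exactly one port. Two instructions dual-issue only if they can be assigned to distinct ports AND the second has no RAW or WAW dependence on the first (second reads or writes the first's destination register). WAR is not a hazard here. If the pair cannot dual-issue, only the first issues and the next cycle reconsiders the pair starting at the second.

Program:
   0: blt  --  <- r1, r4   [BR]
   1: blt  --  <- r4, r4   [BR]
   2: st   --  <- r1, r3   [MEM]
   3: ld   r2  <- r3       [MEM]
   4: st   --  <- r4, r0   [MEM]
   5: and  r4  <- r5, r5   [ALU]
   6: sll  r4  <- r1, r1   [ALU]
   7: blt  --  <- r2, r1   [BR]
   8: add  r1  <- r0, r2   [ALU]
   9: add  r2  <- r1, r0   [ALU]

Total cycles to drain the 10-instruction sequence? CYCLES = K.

CYCLES = 7

  cy0 -> i0 (blt) no-port BR/BR
  cy1 -> i1&i2 (blt;st) pair
  cy2 -> i3 (ld) no-port MEM/MEM
  cy3 -> i4&i5 (st;and) pair
  cy4 -> i6&i7 (sll;blt) pair
  cy5 -> i8 (add) RAW r1
  cy6 -> i9 (add) tail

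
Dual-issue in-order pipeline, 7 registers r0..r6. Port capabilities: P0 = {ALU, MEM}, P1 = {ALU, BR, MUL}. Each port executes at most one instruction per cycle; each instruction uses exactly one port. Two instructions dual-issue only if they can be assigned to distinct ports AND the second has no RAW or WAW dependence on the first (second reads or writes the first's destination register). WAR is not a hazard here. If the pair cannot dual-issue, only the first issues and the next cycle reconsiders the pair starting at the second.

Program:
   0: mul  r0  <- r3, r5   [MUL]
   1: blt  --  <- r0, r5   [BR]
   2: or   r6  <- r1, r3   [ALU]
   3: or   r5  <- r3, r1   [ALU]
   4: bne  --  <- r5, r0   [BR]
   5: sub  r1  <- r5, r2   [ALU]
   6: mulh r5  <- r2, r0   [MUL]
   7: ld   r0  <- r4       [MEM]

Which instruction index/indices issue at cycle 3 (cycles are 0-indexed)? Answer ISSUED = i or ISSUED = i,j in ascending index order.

0. mul.MUL @i0  | no-port MUL/BR
1. blt.BR+or.ALU @i1,i2  | pair
2. or.ALU @i3  | RAW r5
3. bne.BR+sub.ALU @i4,i5  | pair
4. mulh.MUL+ld.MEM @i6,i7  | pair

ISSUED = 4,5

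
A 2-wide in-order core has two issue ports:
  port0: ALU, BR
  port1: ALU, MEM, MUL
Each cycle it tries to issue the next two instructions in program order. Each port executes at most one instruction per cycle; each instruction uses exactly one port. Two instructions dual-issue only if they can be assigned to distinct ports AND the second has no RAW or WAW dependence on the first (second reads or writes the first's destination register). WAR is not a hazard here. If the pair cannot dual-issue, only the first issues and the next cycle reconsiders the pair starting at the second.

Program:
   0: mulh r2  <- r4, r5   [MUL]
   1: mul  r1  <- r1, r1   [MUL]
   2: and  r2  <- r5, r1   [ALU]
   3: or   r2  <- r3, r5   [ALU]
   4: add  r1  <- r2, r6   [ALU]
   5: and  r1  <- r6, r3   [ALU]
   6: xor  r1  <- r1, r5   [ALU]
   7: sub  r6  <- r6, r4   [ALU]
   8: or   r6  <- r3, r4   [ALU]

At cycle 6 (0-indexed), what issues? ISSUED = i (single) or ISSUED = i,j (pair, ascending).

  cy0 -> i0 (mulh) no-port MUL/MUL
  cy1 -> i1 (mul) RAW r1
  cy2 -> i2 (and) WAW r2
  cy3 -> i3 (or) RAW r2
  cy4 -> i4 (add) WAW r1
  cy5 -> i5 (and) RAW+WAW r1
  cy6 -> i6+i7 (xor+sub) 2-wide
  cy7 -> i8 (or) tail

ISSUED = 6,7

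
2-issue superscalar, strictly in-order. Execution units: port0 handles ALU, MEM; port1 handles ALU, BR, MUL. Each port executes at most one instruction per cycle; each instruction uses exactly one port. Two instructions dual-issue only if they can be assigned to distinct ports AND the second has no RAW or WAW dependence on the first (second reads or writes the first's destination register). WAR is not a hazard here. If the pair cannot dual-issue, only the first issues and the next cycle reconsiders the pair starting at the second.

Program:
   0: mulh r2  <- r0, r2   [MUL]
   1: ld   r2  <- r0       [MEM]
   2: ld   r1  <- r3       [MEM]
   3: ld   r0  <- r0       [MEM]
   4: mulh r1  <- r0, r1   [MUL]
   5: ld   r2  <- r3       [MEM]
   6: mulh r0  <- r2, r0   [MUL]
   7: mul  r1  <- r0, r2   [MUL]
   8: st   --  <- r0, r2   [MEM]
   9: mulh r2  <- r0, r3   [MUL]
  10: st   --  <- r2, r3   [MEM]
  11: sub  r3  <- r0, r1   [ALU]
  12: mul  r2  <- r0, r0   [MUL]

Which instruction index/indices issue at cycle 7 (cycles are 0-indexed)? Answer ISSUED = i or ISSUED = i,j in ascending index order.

t=0 i0:mulh ; WAW r2
t=1 i1:ld ; no-port MEM/MEM
t=2 i2:ld ; no-port MEM/MEM
t=3 i3:ld ; RAW r0
t=4 i4/i5:mulh;ld ; dual
t=5 i6:mulh ; no-port MUL/MUL
t=6 i7/i8:mul;st ; dual
t=7 i9:mulh ; RAW r2
t=8 i10/i11:st;sub ; dual
t=9 i12:mul ; tail

ISSUED = 9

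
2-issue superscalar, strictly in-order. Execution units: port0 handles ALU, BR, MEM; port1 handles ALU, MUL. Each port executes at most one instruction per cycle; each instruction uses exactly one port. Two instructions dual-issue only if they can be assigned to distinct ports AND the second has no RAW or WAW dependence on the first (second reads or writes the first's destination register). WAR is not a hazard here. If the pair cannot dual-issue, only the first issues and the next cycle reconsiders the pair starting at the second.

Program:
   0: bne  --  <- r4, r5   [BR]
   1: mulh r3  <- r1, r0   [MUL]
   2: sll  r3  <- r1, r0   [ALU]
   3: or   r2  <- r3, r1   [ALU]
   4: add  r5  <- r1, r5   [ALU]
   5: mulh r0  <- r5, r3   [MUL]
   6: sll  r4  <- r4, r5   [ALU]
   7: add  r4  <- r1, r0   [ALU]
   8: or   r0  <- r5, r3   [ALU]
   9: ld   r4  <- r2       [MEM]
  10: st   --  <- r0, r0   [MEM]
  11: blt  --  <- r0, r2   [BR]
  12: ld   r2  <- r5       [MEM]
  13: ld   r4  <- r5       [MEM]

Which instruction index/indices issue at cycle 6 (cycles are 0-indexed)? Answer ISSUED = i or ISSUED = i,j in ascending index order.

ISSUED = 10

#0 head=0: bne.BR mulh.MUL i0/i1 dual
#1 head=2: sll.ALU i2 RAW r3
#2 head=3: or.ALU add.ALU i3/i4 dual
#3 head=5: mulh.MUL sll.ALU i5/i6 dual
#4 head=7: add.ALU or.ALU i7/i8 dual
#5 head=9: ld.MEM i9 no-port MEM/MEM
#6 head=10: st.MEM i10 no-port MEM/BR
#7 head=11: blt.BR i11 no-port BR/MEM
#8 head=12: ld.MEM i12 no-port MEM/MEM
#9 head=13: ld.MEM i13 tail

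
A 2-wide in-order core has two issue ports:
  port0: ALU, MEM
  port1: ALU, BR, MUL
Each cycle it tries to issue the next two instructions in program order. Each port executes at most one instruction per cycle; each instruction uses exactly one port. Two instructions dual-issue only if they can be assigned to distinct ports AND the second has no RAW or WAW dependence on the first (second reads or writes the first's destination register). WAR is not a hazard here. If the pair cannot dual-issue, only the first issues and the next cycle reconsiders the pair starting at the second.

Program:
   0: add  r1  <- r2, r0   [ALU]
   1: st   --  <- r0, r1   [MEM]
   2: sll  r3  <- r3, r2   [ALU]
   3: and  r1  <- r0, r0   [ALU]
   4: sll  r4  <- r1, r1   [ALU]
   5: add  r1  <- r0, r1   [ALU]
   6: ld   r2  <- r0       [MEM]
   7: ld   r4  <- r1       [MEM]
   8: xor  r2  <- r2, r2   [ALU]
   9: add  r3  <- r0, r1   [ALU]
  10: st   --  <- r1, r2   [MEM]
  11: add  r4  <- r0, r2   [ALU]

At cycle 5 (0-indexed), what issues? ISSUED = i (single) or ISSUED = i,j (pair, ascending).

t=0 i0:add ; RAW r1
t=1 i1&i2:st sll ; 2-wide
t=2 i3:and ; RAW r1
t=3 i4&i5:sll add ; 2-wide
t=4 i6:ld ; no-port MEM/MEM
t=5 i7&i8:ld xor ; 2-wide
t=6 i9&i10:add st ; 2-wide
t=7 i11:add ; tail

ISSUED = 7,8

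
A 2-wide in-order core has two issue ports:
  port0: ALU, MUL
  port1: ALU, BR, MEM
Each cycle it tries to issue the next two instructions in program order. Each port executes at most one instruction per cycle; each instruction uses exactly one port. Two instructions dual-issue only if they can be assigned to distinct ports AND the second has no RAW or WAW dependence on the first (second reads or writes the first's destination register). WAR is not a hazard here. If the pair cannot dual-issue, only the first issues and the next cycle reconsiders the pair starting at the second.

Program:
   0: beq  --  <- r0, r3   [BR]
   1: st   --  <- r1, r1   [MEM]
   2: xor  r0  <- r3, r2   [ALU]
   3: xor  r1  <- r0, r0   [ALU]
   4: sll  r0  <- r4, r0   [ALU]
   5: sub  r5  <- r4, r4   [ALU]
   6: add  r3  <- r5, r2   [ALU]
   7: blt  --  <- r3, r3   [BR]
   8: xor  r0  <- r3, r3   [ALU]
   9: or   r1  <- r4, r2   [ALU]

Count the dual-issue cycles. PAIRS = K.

PAIRS = 3

0. beq.BR @i0  | no-port BR/MEM
1. st.MEM+xor.ALU @i1/i2  | dual
2. xor.ALU+sll.ALU @i3/i4  | dual
3. sub.ALU @i5  | RAW r5
4. add.ALU @i6  | RAW r3
5. blt.BR+xor.ALU @i7/i8  | dual
6. or.ALU @i9  | tail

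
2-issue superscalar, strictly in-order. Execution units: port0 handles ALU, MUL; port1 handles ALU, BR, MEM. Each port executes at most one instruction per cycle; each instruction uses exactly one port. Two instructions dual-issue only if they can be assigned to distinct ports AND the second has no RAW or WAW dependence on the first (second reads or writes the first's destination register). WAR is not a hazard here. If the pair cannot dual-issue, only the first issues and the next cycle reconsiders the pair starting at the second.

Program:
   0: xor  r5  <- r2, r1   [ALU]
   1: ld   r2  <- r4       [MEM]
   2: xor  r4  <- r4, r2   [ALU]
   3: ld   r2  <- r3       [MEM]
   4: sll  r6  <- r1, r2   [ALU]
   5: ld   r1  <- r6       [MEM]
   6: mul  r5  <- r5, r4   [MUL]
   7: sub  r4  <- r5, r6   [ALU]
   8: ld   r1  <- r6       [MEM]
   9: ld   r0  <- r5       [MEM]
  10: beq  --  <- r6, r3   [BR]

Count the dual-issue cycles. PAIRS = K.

t=0 i0/i1:xor ld ; dual
t=1 i2/i3:xor ld ; dual
t=2 i4:sll ; RAW r6
t=3 i5/i6:ld mul ; dual
t=4 i7/i8:sub ld ; dual
t=5 i9:ld ; no-port MEM/BR
t=6 i10:beq ; tail

PAIRS = 4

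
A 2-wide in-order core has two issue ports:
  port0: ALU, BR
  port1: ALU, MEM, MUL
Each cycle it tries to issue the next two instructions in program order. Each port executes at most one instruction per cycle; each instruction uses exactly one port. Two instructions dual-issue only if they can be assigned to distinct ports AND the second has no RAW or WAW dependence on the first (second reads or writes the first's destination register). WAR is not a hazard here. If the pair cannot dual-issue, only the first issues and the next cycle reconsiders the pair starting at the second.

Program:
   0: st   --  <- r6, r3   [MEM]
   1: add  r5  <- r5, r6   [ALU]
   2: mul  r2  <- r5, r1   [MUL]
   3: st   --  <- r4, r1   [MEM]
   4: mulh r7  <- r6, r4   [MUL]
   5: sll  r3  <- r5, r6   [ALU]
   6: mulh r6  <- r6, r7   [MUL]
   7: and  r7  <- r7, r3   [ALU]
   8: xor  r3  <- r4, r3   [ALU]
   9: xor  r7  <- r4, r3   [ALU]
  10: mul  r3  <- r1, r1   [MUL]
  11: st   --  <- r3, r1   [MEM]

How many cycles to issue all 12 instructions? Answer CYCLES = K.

c0: i0+i1 st.MEM;add.ALU  2-wide
c1: i2 mul.MUL  no-port MUL/MEM
c2: i3 st.MEM  no-port MEM/MUL
c3: i4+i5 mulh.MUL;sll.ALU  2-wide
c4: i6+i7 mulh.MUL;and.ALU  2-wide
c5: i8 xor.ALU  RAW r3
c6: i9+i10 xor.ALU;mul.MUL  2-wide
c7: i11 st.MEM  tail

CYCLES = 8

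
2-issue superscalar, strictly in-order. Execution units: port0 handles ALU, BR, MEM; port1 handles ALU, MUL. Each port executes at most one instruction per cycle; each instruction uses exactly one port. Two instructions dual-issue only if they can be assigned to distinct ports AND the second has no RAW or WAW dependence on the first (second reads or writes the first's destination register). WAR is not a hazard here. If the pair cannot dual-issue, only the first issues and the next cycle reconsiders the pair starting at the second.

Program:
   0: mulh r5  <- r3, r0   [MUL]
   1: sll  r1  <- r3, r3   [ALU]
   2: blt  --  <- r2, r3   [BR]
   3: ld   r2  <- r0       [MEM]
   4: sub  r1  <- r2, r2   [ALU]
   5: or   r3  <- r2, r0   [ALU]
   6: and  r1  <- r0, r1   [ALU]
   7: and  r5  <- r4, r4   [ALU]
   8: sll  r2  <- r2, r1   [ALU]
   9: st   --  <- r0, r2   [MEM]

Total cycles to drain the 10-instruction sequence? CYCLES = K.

CYCLES = 7

c0: i0&i1 mulh/sll  2-wide
c1: i2 blt  no-port BR/MEM
c2: i3 ld  RAW r2
c3: i4&i5 sub/or  2-wide
c4: i6&i7 and/and  2-wide
c5: i8 sll  RAW r2
c6: i9 st  tail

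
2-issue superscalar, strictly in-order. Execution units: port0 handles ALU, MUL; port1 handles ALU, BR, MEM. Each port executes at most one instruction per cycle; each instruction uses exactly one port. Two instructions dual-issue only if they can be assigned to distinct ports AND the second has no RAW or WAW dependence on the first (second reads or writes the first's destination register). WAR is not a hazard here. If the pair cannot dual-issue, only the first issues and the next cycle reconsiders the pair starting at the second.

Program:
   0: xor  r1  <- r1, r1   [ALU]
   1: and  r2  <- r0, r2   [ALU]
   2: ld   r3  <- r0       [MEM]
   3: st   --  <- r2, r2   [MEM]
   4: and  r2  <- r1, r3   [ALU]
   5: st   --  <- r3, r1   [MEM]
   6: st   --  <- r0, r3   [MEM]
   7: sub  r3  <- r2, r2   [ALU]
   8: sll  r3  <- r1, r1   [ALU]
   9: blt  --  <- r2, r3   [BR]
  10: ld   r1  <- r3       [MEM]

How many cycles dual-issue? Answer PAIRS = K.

  cy0 -> i0/i1 (xor.ALU/and.ALU) dual
  cy1 -> i2 (ld.MEM) no-port MEM/MEM
  cy2 -> i3/i4 (st.MEM/and.ALU) dual
  cy3 -> i5 (st.MEM) no-port MEM/MEM
  cy4 -> i6/i7 (st.MEM/sub.ALU) dual
  cy5 -> i8 (sll.ALU) RAW r3
  cy6 -> i9 (blt.BR) no-port BR/MEM
  cy7 -> i10 (ld.MEM) tail

PAIRS = 3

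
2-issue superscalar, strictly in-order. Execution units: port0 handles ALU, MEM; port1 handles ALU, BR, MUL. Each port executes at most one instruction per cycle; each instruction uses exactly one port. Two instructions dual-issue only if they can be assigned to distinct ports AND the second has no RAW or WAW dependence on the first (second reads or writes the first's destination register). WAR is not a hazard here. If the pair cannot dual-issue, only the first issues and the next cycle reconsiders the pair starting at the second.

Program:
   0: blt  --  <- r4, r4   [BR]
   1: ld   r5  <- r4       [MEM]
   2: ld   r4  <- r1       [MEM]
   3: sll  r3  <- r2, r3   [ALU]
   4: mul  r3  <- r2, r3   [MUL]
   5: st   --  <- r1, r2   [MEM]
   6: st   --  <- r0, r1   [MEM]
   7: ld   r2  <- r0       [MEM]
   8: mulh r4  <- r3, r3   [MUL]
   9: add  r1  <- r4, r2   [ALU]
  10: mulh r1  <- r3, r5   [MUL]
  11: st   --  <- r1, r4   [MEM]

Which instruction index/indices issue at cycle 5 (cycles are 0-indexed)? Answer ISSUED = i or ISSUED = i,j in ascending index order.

ISSUED = 9

#0 head=0: blt ld i0&i1 2-wide
#1 head=2: ld sll i2&i3 2-wide
#2 head=4: mul st i4&i5 2-wide
#3 head=6: st i6 no-port MEM/MEM
#4 head=7: ld mulh i7&i8 2-wide
#5 head=9: add i9 WAW r1
#6 head=10: mulh i10 RAW r1
#7 head=11: st i11 tail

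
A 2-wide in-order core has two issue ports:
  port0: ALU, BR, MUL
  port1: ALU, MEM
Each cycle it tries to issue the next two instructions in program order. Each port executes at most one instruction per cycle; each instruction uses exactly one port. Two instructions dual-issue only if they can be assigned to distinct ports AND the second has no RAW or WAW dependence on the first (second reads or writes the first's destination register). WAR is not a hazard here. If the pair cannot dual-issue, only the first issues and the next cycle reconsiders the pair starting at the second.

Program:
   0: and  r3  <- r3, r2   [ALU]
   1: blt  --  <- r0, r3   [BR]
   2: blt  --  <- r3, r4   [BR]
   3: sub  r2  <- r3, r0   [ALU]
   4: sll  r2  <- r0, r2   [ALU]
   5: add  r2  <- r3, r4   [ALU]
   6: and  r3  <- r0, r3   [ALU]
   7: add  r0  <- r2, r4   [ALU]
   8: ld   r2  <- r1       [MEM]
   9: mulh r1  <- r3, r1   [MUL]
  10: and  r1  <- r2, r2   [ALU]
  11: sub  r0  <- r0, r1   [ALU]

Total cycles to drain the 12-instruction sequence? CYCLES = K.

c0: i0 and  RAW r3
c1: i1 blt  no-port BR/BR
c2: i2,i3 blt/sub  dual
c3: i4 sll  WAW r2
c4: i5,i6 add/and  dual
c5: i7,i8 add/ld  dual
c6: i9 mulh  WAW r1
c7: i10 and  RAW r1
c8: i11 sub  tail

CYCLES = 9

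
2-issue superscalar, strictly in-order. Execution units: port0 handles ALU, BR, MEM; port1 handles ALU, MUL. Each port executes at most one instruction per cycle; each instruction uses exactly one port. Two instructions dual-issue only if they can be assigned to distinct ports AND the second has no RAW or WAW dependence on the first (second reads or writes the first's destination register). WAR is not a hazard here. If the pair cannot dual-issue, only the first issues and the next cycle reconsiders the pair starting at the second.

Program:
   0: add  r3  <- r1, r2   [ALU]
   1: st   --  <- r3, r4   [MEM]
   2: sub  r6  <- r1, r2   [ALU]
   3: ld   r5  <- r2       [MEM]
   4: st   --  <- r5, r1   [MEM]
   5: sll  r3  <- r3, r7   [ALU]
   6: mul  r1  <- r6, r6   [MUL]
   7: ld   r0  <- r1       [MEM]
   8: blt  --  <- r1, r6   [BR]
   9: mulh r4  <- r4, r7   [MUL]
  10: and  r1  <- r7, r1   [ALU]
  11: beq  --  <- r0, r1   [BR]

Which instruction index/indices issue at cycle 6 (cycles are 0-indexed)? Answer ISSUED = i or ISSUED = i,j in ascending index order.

c0: i0 add.ALU  RAW r3
c1: i1&i2 st.MEM;sub.ALU  dual
c2: i3 ld.MEM  no-port MEM/MEM
c3: i4&i5 st.MEM;sll.ALU  dual
c4: i6 mul.MUL  RAW r1
c5: i7 ld.MEM  no-port MEM/BR
c6: i8&i9 blt.BR;mulh.MUL  dual
c7: i10 and.ALU  RAW r1
c8: i11 beq.BR  tail

ISSUED = 8,9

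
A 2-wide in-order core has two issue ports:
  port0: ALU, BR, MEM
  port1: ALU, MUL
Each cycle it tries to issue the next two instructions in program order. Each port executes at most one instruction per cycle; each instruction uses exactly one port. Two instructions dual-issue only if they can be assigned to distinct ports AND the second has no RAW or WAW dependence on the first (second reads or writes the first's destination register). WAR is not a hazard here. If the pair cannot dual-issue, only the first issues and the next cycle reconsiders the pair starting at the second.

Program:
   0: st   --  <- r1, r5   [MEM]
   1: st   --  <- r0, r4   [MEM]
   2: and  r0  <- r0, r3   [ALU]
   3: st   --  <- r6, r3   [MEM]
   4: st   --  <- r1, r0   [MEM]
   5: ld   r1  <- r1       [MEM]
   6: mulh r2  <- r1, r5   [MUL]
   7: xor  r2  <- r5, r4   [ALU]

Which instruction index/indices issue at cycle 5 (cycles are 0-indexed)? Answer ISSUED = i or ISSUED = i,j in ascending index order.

  cy0 -> i0 (st) no-port MEM/MEM
  cy1 -> i1&i2 (st;and) 2-wide
  cy2 -> i3 (st) no-port MEM/MEM
  cy3 -> i4 (st) no-port MEM/MEM
  cy4 -> i5 (ld) RAW r1
  cy5 -> i6 (mulh) WAW r2
  cy6 -> i7 (xor) tail

ISSUED = 6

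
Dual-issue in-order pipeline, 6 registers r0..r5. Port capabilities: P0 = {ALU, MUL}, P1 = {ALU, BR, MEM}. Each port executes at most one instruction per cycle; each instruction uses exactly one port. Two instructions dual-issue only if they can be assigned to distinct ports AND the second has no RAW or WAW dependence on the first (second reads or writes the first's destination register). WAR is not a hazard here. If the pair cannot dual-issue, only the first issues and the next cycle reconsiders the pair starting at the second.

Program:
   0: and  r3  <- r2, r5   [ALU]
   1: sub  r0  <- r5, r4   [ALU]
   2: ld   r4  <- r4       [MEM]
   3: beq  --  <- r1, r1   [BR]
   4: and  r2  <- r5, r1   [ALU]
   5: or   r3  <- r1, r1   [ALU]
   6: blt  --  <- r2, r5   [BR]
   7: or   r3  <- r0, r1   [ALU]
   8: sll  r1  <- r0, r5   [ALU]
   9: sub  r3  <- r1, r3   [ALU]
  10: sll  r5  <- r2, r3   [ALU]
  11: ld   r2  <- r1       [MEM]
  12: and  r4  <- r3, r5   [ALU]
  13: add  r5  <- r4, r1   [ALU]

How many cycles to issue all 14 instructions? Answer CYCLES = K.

0. and;sub @i0+i1  | pair
1. ld @i2  | no-port MEM/BR
2. beq;and @i3+i4  | pair
3. or;blt @i5+i6  | pair
4. or;sll @i7+i8  | pair
5. sub @i9  | RAW r3
6. sll;ld @i10+i11  | pair
7. and @i12  | RAW r4
8. add @i13  | tail

CYCLES = 9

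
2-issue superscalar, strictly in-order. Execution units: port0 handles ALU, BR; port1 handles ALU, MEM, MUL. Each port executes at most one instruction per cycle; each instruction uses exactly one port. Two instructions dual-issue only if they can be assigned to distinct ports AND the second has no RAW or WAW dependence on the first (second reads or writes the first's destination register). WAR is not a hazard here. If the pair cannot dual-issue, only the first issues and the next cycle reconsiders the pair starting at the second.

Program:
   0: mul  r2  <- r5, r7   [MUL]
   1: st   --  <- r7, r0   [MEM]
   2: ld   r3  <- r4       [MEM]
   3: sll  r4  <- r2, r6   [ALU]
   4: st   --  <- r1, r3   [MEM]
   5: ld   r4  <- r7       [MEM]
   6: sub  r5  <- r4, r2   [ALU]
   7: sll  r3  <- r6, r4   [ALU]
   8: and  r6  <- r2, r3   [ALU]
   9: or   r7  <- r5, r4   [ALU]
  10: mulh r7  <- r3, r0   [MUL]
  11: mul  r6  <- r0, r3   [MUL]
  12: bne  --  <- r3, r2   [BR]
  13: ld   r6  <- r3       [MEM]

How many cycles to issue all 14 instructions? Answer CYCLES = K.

CYCLES = 10

#0 head=0: mul i0 no-port MUL/MEM
#1 head=1: st i1 no-port MEM/MEM
#2 head=2: ld/sll i2&i3 pair
#3 head=4: st i4 no-port MEM/MEM
#4 head=5: ld i5 RAW r4
#5 head=6: sub/sll i6&i7 pair
#6 head=8: and/or i8&i9 pair
#7 head=10: mulh i10 no-port MUL/MUL
#8 head=11: mul/bne i11&i12 pair
#9 head=13: ld i13 tail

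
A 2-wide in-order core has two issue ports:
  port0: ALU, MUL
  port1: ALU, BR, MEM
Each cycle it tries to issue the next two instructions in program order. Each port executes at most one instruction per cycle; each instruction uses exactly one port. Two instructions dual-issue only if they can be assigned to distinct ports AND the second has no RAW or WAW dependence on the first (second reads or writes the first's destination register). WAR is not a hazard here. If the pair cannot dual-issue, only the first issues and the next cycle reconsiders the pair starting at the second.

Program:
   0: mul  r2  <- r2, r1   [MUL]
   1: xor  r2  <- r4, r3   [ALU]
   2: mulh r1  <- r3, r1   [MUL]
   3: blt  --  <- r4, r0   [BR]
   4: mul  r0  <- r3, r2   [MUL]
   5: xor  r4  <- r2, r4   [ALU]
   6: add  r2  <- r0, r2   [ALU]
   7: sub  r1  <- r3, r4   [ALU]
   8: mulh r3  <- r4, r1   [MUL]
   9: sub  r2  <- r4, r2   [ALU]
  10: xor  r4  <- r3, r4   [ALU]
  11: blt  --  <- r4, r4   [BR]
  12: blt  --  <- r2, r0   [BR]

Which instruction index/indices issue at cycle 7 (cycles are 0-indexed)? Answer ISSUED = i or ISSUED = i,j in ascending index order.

ISSUED = 11

  cy0 -> i0 (mul) WAW r2
  cy1 -> i1/i2 (xor/mulh) dual
  cy2 -> i3/i4 (blt/mul) dual
  cy3 -> i5/i6 (xor/add) dual
  cy4 -> i7 (sub) RAW r1
  cy5 -> i8/i9 (mulh/sub) dual
  cy6 -> i10 (xor) RAW r4
  cy7 -> i11 (blt) no-port BR/BR
  cy8 -> i12 (blt) tail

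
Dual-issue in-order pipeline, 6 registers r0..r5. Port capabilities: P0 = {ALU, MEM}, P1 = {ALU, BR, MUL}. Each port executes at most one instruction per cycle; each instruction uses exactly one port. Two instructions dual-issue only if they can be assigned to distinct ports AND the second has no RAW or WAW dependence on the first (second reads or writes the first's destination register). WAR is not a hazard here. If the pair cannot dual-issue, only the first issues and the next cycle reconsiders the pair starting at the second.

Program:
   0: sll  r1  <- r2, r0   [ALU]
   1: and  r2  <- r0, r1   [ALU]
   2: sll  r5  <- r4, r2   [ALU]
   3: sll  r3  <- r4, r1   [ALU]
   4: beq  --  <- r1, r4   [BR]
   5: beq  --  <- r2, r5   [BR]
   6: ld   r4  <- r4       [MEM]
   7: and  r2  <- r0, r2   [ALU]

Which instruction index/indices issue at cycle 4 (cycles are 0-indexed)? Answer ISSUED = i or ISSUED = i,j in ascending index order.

ISSUED = 5,6

  cy0 -> i0 (sll.ALU) RAW r1
  cy1 -> i1 (and.ALU) RAW r2
  cy2 -> i2+i3 (sll.ALU/sll.ALU) 2-wide
  cy3 -> i4 (beq.BR) no-port BR/BR
  cy4 -> i5+i6 (beq.BR/ld.MEM) 2-wide
  cy5 -> i7 (and.ALU) tail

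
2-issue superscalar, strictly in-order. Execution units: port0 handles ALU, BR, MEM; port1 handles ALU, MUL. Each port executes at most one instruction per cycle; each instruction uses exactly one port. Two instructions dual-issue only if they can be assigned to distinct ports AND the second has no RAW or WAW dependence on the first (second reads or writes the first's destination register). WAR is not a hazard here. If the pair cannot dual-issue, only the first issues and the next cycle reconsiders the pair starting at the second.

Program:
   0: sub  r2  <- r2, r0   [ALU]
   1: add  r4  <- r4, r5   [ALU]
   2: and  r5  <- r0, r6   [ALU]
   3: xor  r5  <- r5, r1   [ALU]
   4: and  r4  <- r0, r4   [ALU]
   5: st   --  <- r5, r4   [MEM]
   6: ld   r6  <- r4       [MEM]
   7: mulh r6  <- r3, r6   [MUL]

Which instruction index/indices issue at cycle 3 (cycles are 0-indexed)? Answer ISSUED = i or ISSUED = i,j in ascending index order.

[0] i0&i1  sub.ALU/add.ALU  -- dual
[1] i2  and.ALU  -- RAW+WAW r5
[2] i3&i4  xor.ALU/and.ALU  -- dual
[3] i5  st.MEM  -- no-port MEM/MEM
[4] i6  ld.MEM  -- RAW+WAW r6
[5] i7  mulh.MUL  -- tail

ISSUED = 5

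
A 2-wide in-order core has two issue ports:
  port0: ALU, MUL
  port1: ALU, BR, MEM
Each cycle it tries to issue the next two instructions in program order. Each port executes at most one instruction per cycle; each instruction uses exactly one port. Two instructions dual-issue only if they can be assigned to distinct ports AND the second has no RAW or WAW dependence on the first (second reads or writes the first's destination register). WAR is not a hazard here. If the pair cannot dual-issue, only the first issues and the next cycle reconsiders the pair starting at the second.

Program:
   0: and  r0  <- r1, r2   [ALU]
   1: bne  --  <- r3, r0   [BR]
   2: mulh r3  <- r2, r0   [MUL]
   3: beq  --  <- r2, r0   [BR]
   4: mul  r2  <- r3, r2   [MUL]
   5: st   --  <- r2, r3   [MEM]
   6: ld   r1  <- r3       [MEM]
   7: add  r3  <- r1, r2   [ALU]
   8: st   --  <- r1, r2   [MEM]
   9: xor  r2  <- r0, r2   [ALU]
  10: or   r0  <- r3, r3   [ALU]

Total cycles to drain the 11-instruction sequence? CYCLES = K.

0. and @i0  | RAW r0
1. bne/mulh @i1&i2  | 2-wide
2. beq/mul @i3&i4  | 2-wide
3. st @i5  | no-port MEM/MEM
4. ld @i6  | RAW r1
5. add/st @i7&i8  | 2-wide
6. xor/or @i9&i10  | 2-wide

CYCLES = 7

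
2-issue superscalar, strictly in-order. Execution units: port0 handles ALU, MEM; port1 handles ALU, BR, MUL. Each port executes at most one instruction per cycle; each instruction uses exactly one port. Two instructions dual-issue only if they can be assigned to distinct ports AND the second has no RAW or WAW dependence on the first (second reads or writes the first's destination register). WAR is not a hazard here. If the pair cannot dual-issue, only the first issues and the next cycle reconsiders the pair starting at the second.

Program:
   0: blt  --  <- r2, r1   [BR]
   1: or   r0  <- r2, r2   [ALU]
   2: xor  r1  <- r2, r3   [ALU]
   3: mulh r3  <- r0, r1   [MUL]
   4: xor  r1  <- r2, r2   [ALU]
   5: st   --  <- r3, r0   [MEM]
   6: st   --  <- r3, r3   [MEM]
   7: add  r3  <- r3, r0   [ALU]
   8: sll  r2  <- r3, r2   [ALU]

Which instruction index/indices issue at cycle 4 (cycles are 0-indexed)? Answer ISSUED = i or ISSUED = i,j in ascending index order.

#0 head=0: blt.BR+or.ALU i0,i1 pair
#1 head=2: xor.ALU i2 RAW r1
#2 head=3: mulh.MUL+xor.ALU i3,i4 pair
#3 head=5: st.MEM i5 no-port MEM/MEM
#4 head=6: st.MEM+add.ALU i6,i7 pair
#5 head=8: sll.ALU i8 tail

ISSUED = 6,7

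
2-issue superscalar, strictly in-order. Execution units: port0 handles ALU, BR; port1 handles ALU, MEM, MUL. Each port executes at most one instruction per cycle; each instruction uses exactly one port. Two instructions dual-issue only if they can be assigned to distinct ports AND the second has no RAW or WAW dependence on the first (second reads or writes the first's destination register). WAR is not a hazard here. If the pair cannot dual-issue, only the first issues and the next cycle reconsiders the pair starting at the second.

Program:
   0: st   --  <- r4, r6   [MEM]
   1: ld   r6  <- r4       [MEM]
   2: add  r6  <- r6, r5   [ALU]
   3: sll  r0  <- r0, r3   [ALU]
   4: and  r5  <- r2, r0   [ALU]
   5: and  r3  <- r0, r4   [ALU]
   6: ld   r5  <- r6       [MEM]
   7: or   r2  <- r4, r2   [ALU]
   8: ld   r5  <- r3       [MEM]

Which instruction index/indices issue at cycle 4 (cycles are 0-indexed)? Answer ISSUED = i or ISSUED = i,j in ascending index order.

ISSUED = 6,7

#0 head=0: st i0 no-port MEM/MEM
#1 head=1: ld i1 RAW+WAW r6
#2 head=2: add;sll i2&i3 2-wide
#3 head=4: and;and i4&i5 2-wide
#4 head=6: ld;or i6&i7 2-wide
#5 head=8: ld i8 tail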